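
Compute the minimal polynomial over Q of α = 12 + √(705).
m_α(x) = x^2 - 24x - 561

From α - 12 = √(705), squaring gives (α - 12)^2 = 705, i.e. α^2 - 24α + 144 = 705, so α^2 - 24α - 561 = 0. The discriminant of x^2 - 24x - 561 is (-24)^2 - 4·(-561) = 576 + 2244 = 2820, and 4·(705) is not a perfect square in Q since 705 is squarefree and ≠ 1. Hence x^2 - 24x - 561 is irreducible over Q and is the minimal polynomial of α.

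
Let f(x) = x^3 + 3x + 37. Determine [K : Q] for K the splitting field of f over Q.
[K : Q] = 6

By the rational root test, any rational root of the monic integer polynomial f(x) = x^3 + 3x + 37 must be an integer dividing the constant term 37, i.e. one of ±{1, 37}. Evaluating: f(1) = 41, f(-1) = 33, f(37) = 50801, f(-37) = -50727; none is 0, so f has no rational root and is therefore irreducible over Q (a cubic with no linear factor over a field is irreducible). For an irreducible cubic, the Galois group is A_3 or S_3 according as the discriminant disc(f) = -4a^3 - 27b^2 = -4·(3)^3 - 27·(37)^2 = -37071 is or is not a square in Q. Here disc(f) = -37071 is not a perfect square in Q, so the Galois group of f over Q is not contained in A_3 and must be all of S_3. The splitting field has degree |S_3| = 6 over Q, so [K : Q] = 6.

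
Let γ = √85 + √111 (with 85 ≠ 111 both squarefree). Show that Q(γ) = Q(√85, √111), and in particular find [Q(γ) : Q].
[Q(γ) : Q] = 4 (equivalently, Q(γ) = Q(√85, √111))

Obviously Q(γ) ⊆ Q(√85, √111), and [Q(√85, √111):Q] = 4 (since 85, 111 are distinct squarefree integers > 1 with 9435 not a perfect square). To show equality we compute the minimal polynomial of γ. From γ = √85 + √111: γ^2 = 85 + 2√(9435) + 111 = 196 + 2√(9435), so γ^2 - 196 = 2√(9435); squaring, (γ^2 - 196)^2 = 4·9435, i.e. γ^4 - 392γ^2 + 38416 - 37740 = 0, i.e. γ^4 - 392γ^2 + 676 = 0. So γ is a root of x^4 - 392x^2 + 676. This polynomial is irreducible over Q: it has no rational root (each ±√85 ± √111 is irrational), and any factorization into two quadratics over Q would force √(9435) ∈ Q (pairing opposite roots) or √85, √111 ∈ Q (other pairings), all impossible. Hence [Q(γ):Q] = 4 = [Q(√85, √111):Q], so Q(γ) = Q(√85, √111).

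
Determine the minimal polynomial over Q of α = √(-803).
m_α(x) = x^2 + 803

α satisfies α^2 + 803 = 0, so x^2 + 803 annihilates α. Since d = -803 is squarefree and ≠ 1, it is not a perfect square in Q, so x^2 + 803 has no rational root and is therefore irreducible over Q (a degree-2 polynomial over a field is irreducible iff it has no root). Hence m_α(x) = x^2 + 803.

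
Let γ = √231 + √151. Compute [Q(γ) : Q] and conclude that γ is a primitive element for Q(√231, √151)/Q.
[Q(γ) : Q] = 4 (equivalently, Q(γ) = Q(√231, √151))

Obviously Q(γ) ⊆ Q(√231, √151), and [Q(√231, √151):Q] = 4 (since 231, 151 are distinct squarefree integers > 1 with 34881 not a perfect square). To show equality we compute the minimal polynomial of γ. From γ = √231 + √151: γ^2 = 231 + 2√(34881) + 151 = 382 + 2√(34881), so γ^2 - 382 = 2√(34881); squaring, (γ^2 - 382)^2 = 4·34881, i.e. γ^4 - 764γ^2 + 145924 - 139524 = 0, i.e. γ^4 - 764γ^2 + 6400 = 0. So γ is a root of x^4 - 764x^2 + 6400. This polynomial is irreducible over Q: it has no rational root (each ±√231 ± √151 is irrational), and any factorization into two quadratics over Q would force √(34881) ∈ Q (pairing opposite roots) or √231, √151 ∈ Q (other pairings), all impossible. Hence [Q(γ):Q] = 4 = [Q(√231, √151):Q], so Q(γ) = Q(√231, √151).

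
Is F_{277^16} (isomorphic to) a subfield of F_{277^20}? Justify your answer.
No: F_{277^16} is not a subfield of F_{277^20}

F_{p^m} embeds in F_{p^n} iff m | n. Here 16 ∤ 20 (since 20 = 1·16 + 4 with remainder 4 ≠ 0), so F_{277^16} is not a subfield of F_{277^20}. Equivalently: if it were, the tower law would give 16 = [F_{277^16}:F_277] dividing [F_{277^20}:F_277] = 20, contradiction.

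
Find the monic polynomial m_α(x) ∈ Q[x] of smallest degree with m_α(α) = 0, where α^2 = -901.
m_α(x) = x^2 + 901

α satisfies α^2 + 901 = 0, so x^2 + 901 annihilates α. Since d = -901 is squarefree and ≠ 1, it is not a perfect square in Q, so x^2 + 901 has no rational root and is therefore irreducible over Q (a degree-2 polynomial over a field is irreducible iff it has no root). Hence m_α(x) = x^2 + 901.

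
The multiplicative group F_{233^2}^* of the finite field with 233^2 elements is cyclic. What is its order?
|F_{233^2}^*| = 54288

F_{233^2} has 233^2 = 54289 elements; its multiplicative group consists of all nonzero elements, so |F_{233^2}^*| = 54289 - 1 = 54288. (It is cyclic since any finite subgroup of the multiplicative group of a field is cyclic.)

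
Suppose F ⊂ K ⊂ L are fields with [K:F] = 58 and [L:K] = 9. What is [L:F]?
[L:F] = 522

The tower law says that for any tower of field extensions F ⊂ K ⊂ L with finite degrees, [L:F] = [L:K] · [K:F]. Here this gives [L:F] = 9 · 58 = 522.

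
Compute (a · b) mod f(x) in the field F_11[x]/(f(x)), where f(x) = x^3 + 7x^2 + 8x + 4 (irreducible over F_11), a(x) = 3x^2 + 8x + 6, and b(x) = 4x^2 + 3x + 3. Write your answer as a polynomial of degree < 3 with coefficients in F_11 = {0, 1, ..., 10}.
a · b ≡ 9x^2 + 8x + 3 (mod f(x))

Multiply in F_11[x]: a(x)·b(x) = (3x^2 + 8x + 6)·(4x^2 + 3x + 3) = x^4 + 8x^3 + 2x^2 + 9x + 7. This has degree ≥ 3, so divide by f(x) over F_11: x^4 + 8x^3 + 2x^2 + 9x + 7 = (x + 1)·(x^3 + 7x^2 + 8x + 4) + (9x^2 + 8x + 3). Hence a·b ≡ 9x^2 + 8x + 3 (mod f). (F_11[x]/(f) is a field with 11^3 = 1331 elements since f is irreducible of degree 3.)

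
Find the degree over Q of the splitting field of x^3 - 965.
[K : Q] = 6

The roots of x^3 - 965 are ∛965, ω∛965, ω^2∛965 where ω = e^(2πi/3) is a primitive cube root of unity, so K = Q(∛965, ω). Now [Q(∛965):Q] = 3 (since 965 is not a perfect cube, x^3 - 965 is irreducible) and [Q(ω):Q] = 2. Both 2 and 3 divide [K:Q], and [K:Q] ≤ 3·2 = 6, so [K:Q] = 6. (Equivalently: Q(∛965) ⊂ R but ω ∉ R, so [K : Q(∛965)] = 2.)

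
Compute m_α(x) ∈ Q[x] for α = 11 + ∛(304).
m_α(x) = x^3 - 33x^2 + 363x - 1635

Set β = α - 11 = ∛(304), so β^3 = 304. Then (α - 11)^3 - 304 = 0, i.e. α is a root of g(x) = (x - 11)^3 - 304 = x^3 - 33x^2 + 363x - 1635. Since g(x) = h(x - 11) where h(x) = x^3 - 304, and h is irreducible over Q (because 304 is not a perfect cube, so h has no rational root, and a monic cubic with no rational root is irreducible), g is also irreducible (irreducibility is preserved under the substitution x → x - 11). Hence m_α(x) = x^3 - 33x^2 + 363x - 1635.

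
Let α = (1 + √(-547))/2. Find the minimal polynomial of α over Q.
m_α(x) = x^2 - x + 137

From 2α - 1 = √(-547), squaring gives (2α - 1)^2 = -547, i.e. 4α^2 - 4α + 1 = -547, so α^2 - α + (1 + 547)/4 = 0. Since -547 ≡ 1 (mod 4), (1 + 547)/4 = 137 ∈ Z. The polynomial x^2 - x + 137 has discriminant 1 - 4·(137) = -547, which is not a perfect square in Q (d = -547 is squarefree and ≠ 1), so x^2 - x + 137 is irreducible over Q. It is the minimal polynomial of α.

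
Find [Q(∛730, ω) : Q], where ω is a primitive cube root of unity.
[Q(∛730, ω) : Q] = 6

[Q(∛730):Q] = 3 (min poly x^3 - 730, irreducible since 730 is not a perfect cube). [Q(ω):Q] = 2 (min poly x^2 + x + 1). Since Q(∛730) ⊂ R and ω ∉ R, we have ω ∉ Q(∛730), so x^2 + x + 1 remains irreducible over Q(∛730) and [Q(∛730, ω) : Q(∛730)] = 2. By the tower law, [Q(∛730, ω) : Q] = 3 · 2 = 6. (In fact Q(∛730, ω) is the splitting field of x^3 - 730 over Q.)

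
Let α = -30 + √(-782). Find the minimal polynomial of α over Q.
m_α(x) = x^2 + 60x + 1682

From α + 30 = √(-782), squaring gives (α + 30)^2 = -782, i.e. α^2 + 60α + 900 = -782, so α^2 + 60α + 1682 = 0. The discriminant of x^2 + 60x + 1682 is (60)^2 - 4·(1682) = 3600 - 6728 = -3128, and 4·(-782) is not a perfect square in Q since -782 is squarefree and ≠ 1. Hence x^2 + 60x + 1682 is irreducible over Q and is the minimal polynomial of α.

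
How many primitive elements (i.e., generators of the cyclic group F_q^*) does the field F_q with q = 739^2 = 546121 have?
There are φ(546120) = 138240 primitive elements

F_q^* is cyclic of order q - 1 = 546120. A cyclic group of order m has exactly φ(m) generators. Here m = 546120 = 2^3 · 3^2 · 5 · 37 · 41, so the number of primitive elements is φ(546120) = 138240.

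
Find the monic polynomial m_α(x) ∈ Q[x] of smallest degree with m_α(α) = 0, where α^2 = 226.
m_α(x) = x^2 - 226

α satisfies α^2 - 226 = 0, so x^2 - 226 annihilates α. Since d = 226 is squarefree and ≠ 1, it is not a perfect square in Q, so x^2 - 226 has no rational root and is therefore irreducible over Q (a degree-2 polynomial over a field is irreducible iff it has no root). Hence m_α(x) = x^2 - 226.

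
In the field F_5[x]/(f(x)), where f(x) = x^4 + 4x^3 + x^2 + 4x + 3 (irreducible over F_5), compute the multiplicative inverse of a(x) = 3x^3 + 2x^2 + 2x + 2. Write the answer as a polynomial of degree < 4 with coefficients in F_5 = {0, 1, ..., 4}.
a(x)^(-1) ≡ 2x^2 + 3x + 4 (mod f(x))

Since f is irreducible over F_5, F_5[x]/(f) is a field and a(x) ≠ 0 has an inverse. Apply the extended Euclidean algorithm to f(x) and a(x) in F_5[x]: f(x) = (2x)·a(x) + (2x^2 + 3);  a(x) = (4x + 1)·(2x^2 + 3) + (4). The last nonzero remainder is the constant 4 = gcd(f, a) in F_5. Back-substituting through the division chain expresses 4 = s(x)·a(x) + t(x)·f(x) with s(x) ≡ 3x^2 + 2x + 1 (mod f), so (3x^2 + 2x + 1)·a(x) ≡ 4 (mod f). Multiplying by 4^(-1) ≡ 4 in F_5 gives a(x)^(-1) ≡ 4·(3x^2 + 2x + 1) ≡ 2x^2 + 3x + 4 (mod f). Check: (3x^3 + 2x^2 + 2x + 2)·(2x^2 + 3x + 4) = x^5 + 3x^4 + 2x^3 + 3x^2 + 4x + 3 ≡ 1 (mod x^4 + 4x^3 + x^2 + 4x + 3).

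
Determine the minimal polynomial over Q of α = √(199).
m_α(x) = x^2 - 199

α satisfies α^2 - 199 = 0, so x^2 - 199 annihilates α. Since d = 199 is squarefree and ≠ 1, it is not a perfect square in Q, so x^2 - 199 has no rational root and is therefore irreducible over Q (a degree-2 polynomial over a field is irreducible iff it has no root). Hence m_α(x) = x^2 - 199.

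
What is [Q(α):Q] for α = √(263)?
[Q(α):Q] = 2

[Q(α):Q] equals the degree of the minimal polynomial of α. Here α^2 = 263 and x^2 - 263 is irreducible (d = 263 is squarefree, ≠ 1, hence not a square), so deg(m_α) = 2. Thus [Q(α):Q] = 2.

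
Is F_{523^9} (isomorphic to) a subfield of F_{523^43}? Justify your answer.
No: F_{523^9} is not a subfield of F_{523^43}

F_{p^m} embeds in F_{p^n} iff m | n. Here 9 ∤ 43 (since 43 = 4·9 + 7 with remainder 7 ≠ 0), so F_{523^9} is not a subfield of F_{523^43}. Equivalently: if it were, the tower law would give 9 = [F_{523^9}:F_523] dividing [F_{523^43}:F_523] = 43, contradiction.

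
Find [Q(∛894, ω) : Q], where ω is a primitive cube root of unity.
[Q(∛894, ω) : Q] = 6

[Q(∛894):Q] = 3 (min poly x^3 - 894, irreducible since 894 is not a perfect cube). [Q(ω):Q] = 2 (min poly x^2 + x + 1). Since Q(∛894) ⊂ R and ω ∉ R, we have ω ∉ Q(∛894), so x^2 + x + 1 remains irreducible over Q(∛894) and [Q(∛894, ω) : Q(∛894)] = 2. By the tower law, [Q(∛894, ω) : Q] = 3 · 2 = 6. (In fact Q(∛894, ω) is the splitting field of x^3 - 894 over Q.)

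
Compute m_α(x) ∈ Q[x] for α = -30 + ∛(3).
m_α(x) = x^3 + 90x^2 + 2700x + 26997

Set β = α + 30 = ∛(3), so β^3 = 3. Then (α + 30)^3 - 3 = 0, i.e. α is a root of g(x) = (x + 30)^3 - 3 = x^3 + 90x^2 + 2700x + 26997. Since g(x) = h(x + 30) where h(x) = x^3 - 3, and h is irreducible over Q (because 3 is not a perfect cube, so h has no rational root, and a monic cubic with no rational root is irreducible), g is also irreducible (irreducibility is preserved under the substitution x → x + 30). Hence m_α(x) = x^3 + 90x^2 + 2700x + 26997.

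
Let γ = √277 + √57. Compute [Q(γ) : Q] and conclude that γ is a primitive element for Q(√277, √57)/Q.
[Q(γ) : Q] = 4 (equivalently, Q(γ) = Q(√277, √57))

Obviously Q(γ) ⊆ Q(√277, √57), and [Q(√277, √57):Q] = 4 (since 277, 57 are distinct squarefree integers > 1 with 15789 not a perfect square). To show equality we compute the minimal polynomial of γ. From γ = √277 + √57: γ^2 = 277 + 2√(15789) + 57 = 334 + 2√(15789), so γ^2 - 334 = 2√(15789); squaring, (γ^2 - 334)^2 = 4·15789, i.e. γ^4 - 668γ^2 + 111556 - 63156 = 0, i.e. γ^4 - 668γ^2 + 48400 = 0. So γ is a root of x^4 - 668x^2 + 48400. This polynomial is irreducible over Q: it has no rational root (each ±√277 ± √57 is irrational), and any factorization into two quadratics over Q would force √(15789) ∈ Q (pairing opposite roots) or √277, √57 ∈ Q (other pairings), all impossible. Hence [Q(γ):Q] = 4 = [Q(√277, √57):Q], so Q(γ) = Q(√277, √57).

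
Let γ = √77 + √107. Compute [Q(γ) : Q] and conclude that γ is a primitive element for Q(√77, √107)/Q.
[Q(γ) : Q] = 4 (equivalently, Q(γ) = Q(√77, √107))

Obviously Q(γ) ⊆ Q(√77, √107), and [Q(√77, √107):Q] = 4 (since 77, 107 are distinct squarefree integers > 1 with 8239 not a perfect square). To show equality we compute the minimal polynomial of γ. From γ = √77 + √107: γ^2 = 77 + 2√(8239) + 107 = 184 + 2√(8239), so γ^2 - 184 = 2√(8239); squaring, (γ^2 - 184)^2 = 4·8239, i.e. γ^4 - 368γ^2 + 33856 - 32956 = 0, i.e. γ^4 - 368γ^2 + 900 = 0. So γ is a root of x^4 - 368x^2 + 900. This polynomial is irreducible over Q: it has no rational root (each ±√77 ± √107 is irrational), and any factorization into two quadratics over Q would force √(8239) ∈ Q (pairing opposite roots) or √77, √107 ∈ Q (other pairings), all impossible. Hence [Q(γ):Q] = 4 = [Q(√77, √107):Q], so Q(γ) = Q(√77, √107).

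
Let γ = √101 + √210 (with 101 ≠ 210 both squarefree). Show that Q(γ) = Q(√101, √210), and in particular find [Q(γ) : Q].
[Q(γ) : Q] = 4 (equivalently, Q(γ) = Q(√101, √210))

Obviously Q(γ) ⊆ Q(√101, √210), and [Q(√101, √210):Q] = 4 (since 101, 210 are distinct squarefree integers > 1 with 21210 not a perfect square). To show equality we compute the minimal polynomial of γ. From γ = √101 + √210: γ^2 = 101 + 2√(21210) + 210 = 311 + 2√(21210), so γ^2 - 311 = 2√(21210); squaring, (γ^2 - 311)^2 = 4·21210, i.e. γ^4 - 622γ^2 + 96721 - 84840 = 0, i.e. γ^4 - 622γ^2 + 11881 = 0. So γ is a root of x^4 - 622x^2 + 11881. This polynomial is irreducible over Q: it has no rational root (each ±√101 ± √210 is irrational), and any factorization into two quadratics over Q would force √(21210) ∈ Q (pairing opposite roots) or √101, √210 ∈ Q (other pairings), all impossible. Hence [Q(γ):Q] = 4 = [Q(√101, √210):Q], so Q(γ) = Q(√101, √210).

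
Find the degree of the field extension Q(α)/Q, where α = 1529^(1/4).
[Q(α):Q] = 4

α is a root of x^4 - 1529. By Eisenstein's criterion at the prime p = 11 (which divides the constant term 1529 but p^2 = 121 does not, since 1529 is squarefree), x^4 - 1529 is irreducible over Q. Hence [Q(α):Q] = 4.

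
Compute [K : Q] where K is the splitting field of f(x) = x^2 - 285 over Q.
[K : Q] = 2

f(x) = x^2 - 285 factors as (x - √285)(x + √285). The splitting field is K = Q(√285). Since 285 is squarefree and > 1, it is not a perfect square, so x^2 - 285 is irreducible over Q and [Q(√285) : Q] = 2. Hence [K : Q] = 2.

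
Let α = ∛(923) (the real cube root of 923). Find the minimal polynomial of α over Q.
m_α(x) = x^3 - 923

α satisfies α^3 = 923, so x^3 - 923 annihilates α. By the rational root test, a rational root p/q (in lowest terms) of x^3 - 923 would satisfy p^3 = 923 q^3, forcing q = 1 and p^3 = 923; but 923 is not a perfect cube, contradiction. A monic cubic over Q with no rational root is irreducible (any nontrivial factorization would include a linear factor). Hence x^3 - 923 is the minimal polynomial of α, and in particular [Q(α):Q] = 3.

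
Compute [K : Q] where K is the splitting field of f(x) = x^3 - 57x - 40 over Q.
[K : Q] = 6

By the rational root test, any rational root of the monic integer polynomial f(x) = x^3 - 57x - 40 must be an integer dividing the constant term -40, i.e. one of ±{1, 2, 4, 5, 8, 10, 20, 40}. Evaluating: f(1) = -96, f(-1) = 16, f(2) = -146, f(-2) = 66, f(4) = -204, f(-4) = 124, f(5) = -200, f(-5) = 120, f(8) = 16, f(-8) = -96, f(10) = 390, f(-10) = -470, f(20) = 6820, f(-20) = -6900, f(40) = 61680, f(-40) = -61760; none is 0, so f has no rational root and is therefore irreducible over Q (a cubic with no linear factor over a field is irreducible). For an irreducible cubic, the Galois group is A_3 or S_3 according as the discriminant disc(f) = -4a^3 - 27b^2 = -4·(-57)^3 - 27·(-40)^2 = 697572 is or is not a square in Q. Here disc(f) = 697572 is not a perfect square in Q, so the Galois group of f over Q is not contained in A_3 and must be all of S_3. The splitting field has degree |S_3| = 6 over Q, so [K : Q] = 6.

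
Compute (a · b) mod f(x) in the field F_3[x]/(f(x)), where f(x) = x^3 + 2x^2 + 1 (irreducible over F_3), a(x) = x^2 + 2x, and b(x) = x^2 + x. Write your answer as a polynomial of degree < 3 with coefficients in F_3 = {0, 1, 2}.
a · b ≡ 2x + 2 (mod f(x))

Multiply in F_3[x]: a(x)·b(x) = (x^2 + 2x)·(x^2 + x) = x^4 + 2x^2. This has degree ≥ 3, so divide by f(x) over F_3: x^4 + 2x^2 = (x + 1)·(x^3 + 2x^2 + 1) + (2x + 2). Hence a·b ≡ 2x + 2 (mod f). (F_3[x]/(f) is a field with 3^3 = 27 elements since f is irreducible of degree 3.)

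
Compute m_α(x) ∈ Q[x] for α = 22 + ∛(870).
m_α(x) = x^3 - 66x^2 + 1452x - 11518

Set β = α - 22 = ∛(870), so β^3 = 870. Then (α - 22)^3 - 870 = 0, i.e. α is a root of g(x) = (x - 22)^3 - 870 = x^3 - 66x^2 + 1452x - 11518. Since g(x) = h(x - 22) where h(x) = x^3 - 870, and h is irreducible over Q (because 870 is not a perfect cube, so h has no rational root, and a monic cubic with no rational root is irreducible), g is also irreducible (irreducibility is preserved under the substitution x → x - 22). Hence m_α(x) = x^3 - 66x^2 + 1452x - 11518.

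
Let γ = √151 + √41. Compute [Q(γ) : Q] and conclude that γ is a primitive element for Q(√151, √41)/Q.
[Q(γ) : Q] = 4 (equivalently, Q(γ) = Q(√151, √41))

Obviously Q(γ) ⊆ Q(√151, √41), and [Q(√151, √41):Q] = 4 (since 151, 41 are distinct squarefree integers > 1 with 6191 not a perfect square). To show equality we compute the minimal polynomial of γ. From γ = √151 + √41: γ^2 = 151 + 2√(6191) + 41 = 192 + 2√(6191), so γ^2 - 192 = 2√(6191); squaring, (γ^2 - 192)^2 = 4·6191, i.e. γ^4 - 384γ^2 + 36864 - 24764 = 0, i.e. γ^4 - 384γ^2 + 12100 = 0. So γ is a root of x^4 - 384x^2 + 12100. This polynomial is irreducible over Q: it has no rational root (each ±√151 ± √41 is irrational), and any factorization into two quadratics over Q would force √(6191) ∈ Q (pairing opposite roots) or √151, √41 ∈ Q (other pairings), all impossible. Hence [Q(γ):Q] = 4 = [Q(√151, √41):Q], so Q(γ) = Q(√151, √41).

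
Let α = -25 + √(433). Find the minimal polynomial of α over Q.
m_α(x) = x^2 + 50x + 192

From α + 25 = √(433), squaring gives (α + 25)^2 = 433, i.e. α^2 + 50α + 625 = 433, so α^2 + 50α + 192 = 0. The discriminant of x^2 + 50x + 192 is (50)^2 - 4·(192) = 2500 - 768 = 1732, and 4·(433) is not a perfect square in Q since 433 is squarefree and ≠ 1. Hence x^2 + 50x + 192 is irreducible over Q and is the minimal polynomial of α.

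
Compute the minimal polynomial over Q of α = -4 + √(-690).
m_α(x) = x^2 + 8x + 706

From α + 4 = √(-690), squaring gives (α + 4)^2 = -690, i.e. α^2 + 8α + 16 = -690, so α^2 + 8α + 706 = 0. The discriminant of x^2 + 8x + 706 is (8)^2 - 4·(706) = 64 - 2824 = -2760, and 4·(-690) is not a perfect square in Q since -690 is squarefree and ≠ 1. Hence x^2 + 8x + 706 is irreducible over Q and is the minimal polynomial of α.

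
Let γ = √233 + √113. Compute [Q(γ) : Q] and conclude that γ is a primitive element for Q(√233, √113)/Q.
[Q(γ) : Q] = 4 (equivalently, Q(γ) = Q(√233, √113))

Obviously Q(γ) ⊆ Q(√233, √113), and [Q(√233, √113):Q] = 4 (since 233, 113 are distinct squarefree integers > 1 with 26329 not a perfect square). To show equality we compute the minimal polynomial of γ. From γ = √233 + √113: γ^2 = 233 + 2√(26329) + 113 = 346 + 2√(26329), so γ^2 - 346 = 2√(26329); squaring, (γ^2 - 346)^2 = 4·26329, i.e. γ^4 - 692γ^2 + 119716 - 105316 = 0, i.e. γ^4 - 692γ^2 + 14400 = 0. So γ is a root of x^4 - 692x^2 + 14400. This polynomial is irreducible over Q: it has no rational root (each ±√233 ± √113 is irrational), and any factorization into two quadratics over Q would force √(26329) ∈ Q (pairing opposite roots) or √233, √113 ∈ Q (other pairings), all impossible. Hence [Q(γ):Q] = 4 = [Q(√233, √113):Q], so Q(γ) = Q(√233, √113).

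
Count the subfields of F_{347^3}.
F_{347^3} has 2 subfields

The subfields of F_{p^n} are exactly the fields F_{p^d} for d | n (each is the fixed field of the unique index-d subgroup of Gal(F_{p^n}/F_p) ≅ Z/nZ). The divisors of n = 3 are {1, 3}, giving 2 subfields: F_{347^1}, F_{347^3}.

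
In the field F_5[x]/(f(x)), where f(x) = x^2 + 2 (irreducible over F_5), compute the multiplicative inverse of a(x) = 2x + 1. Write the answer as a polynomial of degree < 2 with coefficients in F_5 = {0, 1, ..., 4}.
a(x)^(-1) ≡ 2x + 4 (mod f(x))

Since f is irreducible over F_5, F_5[x]/(f) is a field and a(x) ≠ 0 has an inverse. Apply the extended Euclidean algorithm to f(x) and a(x) in F_5[x]: f(x) = (3x + 1)·a(x) + (1). The last nonzero remainder is the constant 1 = gcd(f, a) in F_5. Back-substituting through the division chain expresses 1 = s(x)·a(x) + t(x)·f(x) with s(x) ≡ 2x + 4 (mod f), so a(x)^(-1) ≡ s(x) = 2x + 4 (mod f). Check: (2x + 1)·(2x + 4) = 4x^2 + 4 ≡ 1 (mod x^2 + 2).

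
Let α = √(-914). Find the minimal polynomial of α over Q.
m_α(x) = x^2 + 914

α satisfies α^2 + 914 = 0, so x^2 + 914 annihilates α. Since d = -914 is squarefree and ≠ 1, it is not a perfect square in Q, so x^2 + 914 has no rational root and is therefore irreducible over Q (a degree-2 polynomial over a field is irreducible iff it has no root). Hence m_α(x) = x^2 + 914.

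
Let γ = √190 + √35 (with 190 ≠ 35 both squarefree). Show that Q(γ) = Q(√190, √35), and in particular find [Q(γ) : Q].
[Q(γ) : Q] = 4 (equivalently, Q(γ) = Q(√190, √35))

Obviously Q(γ) ⊆ Q(√190, √35), and [Q(√190, √35):Q] = 4 (since 190, 35 are distinct squarefree integers > 1 with 6650 not a perfect square). To show equality we compute the minimal polynomial of γ. From γ = √190 + √35: γ^2 = 190 + 2√(6650) + 35 = 225 + 2√(6650), so γ^2 - 225 = 2√(6650); squaring, (γ^2 - 225)^2 = 4·6650, i.e. γ^4 - 450γ^2 + 50625 - 26600 = 0, i.e. γ^4 - 450γ^2 + 24025 = 0. So γ is a root of x^4 - 450x^2 + 24025. This polynomial is irreducible over Q: it has no rational root (each ±√190 ± √35 is irrational), and any factorization into two quadratics over Q would force √(6650) ∈ Q (pairing opposite roots) or √190, √35 ∈ Q (other pairings), all impossible. Hence [Q(γ):Q] = 4 = [Q(√190, √35):Q], so Q(γ) = Q(√190, √35).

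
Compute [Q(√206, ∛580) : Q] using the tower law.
[Q(√206, ∛580) : Q] = 6

Let L = Q(√206, ∛580). Since Q(√206) ⊂ L and [Q(√206):Q] = 2, the tower law gives 2 | [L:Q]. Likewise Q(∛580) ⊂ L with [Q(∛580):Q] = 3 (because 580 is not a perfect cube), so 3 | [L:Q]. As gcd(2,3) = 1, [L:Q] is divisible by 6. Conversely L is generated over Q by √206 and ∛580, so [L:Q] ≤ 2·3 = 6. Therefore [Q(√206, ∛580) : Q] = 6.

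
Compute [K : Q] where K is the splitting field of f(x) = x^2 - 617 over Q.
[K : Q] = 2

f(x) = x^2 - 617 factors as (x - √617)(x + √617). The splitting field is K = Q(√617). Since 617 is squarefree and > 1, it is not a perfect square, so x^2 - 617 is irreducible over Q and [Q(√617) : Q] = 2. Hence [K : Q] = 2.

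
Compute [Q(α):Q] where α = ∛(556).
[Q(α):Q] = 3

The minimal polynomial of α is x^3 - 556, irreducible over Q since 556 is not a perfect cube (so x^3 - 556 has no rational root). Hence [Q(α):Q] = deg(m_α) = 3.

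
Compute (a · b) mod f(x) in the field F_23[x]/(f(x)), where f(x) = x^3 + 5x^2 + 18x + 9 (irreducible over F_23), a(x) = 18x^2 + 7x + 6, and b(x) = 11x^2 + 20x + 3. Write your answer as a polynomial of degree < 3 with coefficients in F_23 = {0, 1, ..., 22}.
a · b ≡ 13x^2 + 10x + 4 (mod f(x))

Multiply in F_23[x]: a(x)·b(x) = (18x^2 + 7x + 6)·(11x^2 + 20x + 3) = 14x^4 + 7x^2 + 3x + 18. This has degree ≥ 3, so divide by f(x) over F_23: 14x^4 + 7x^2 + 3x + 18 = (14x + 22)·(x^3 + 5x^2 + 18x + 9) + (13x^2 + 10x + 4). Hence a·b ≡ 13x^2 + 10x + 4 (mod f). (F_23[x]/(f) is a field with 23^3 = 12167 elements since f is irreducible of degree 3.)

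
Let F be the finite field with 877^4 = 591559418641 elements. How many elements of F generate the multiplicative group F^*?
There are φ(591559418640) = 155231797248 primitive elements

F_q^* is cyclic of order q - 1 = 591559418640. A cyclic group of order m has exactly φ(m) generators. Here m = 591559418640 = 2^4 · 3 · 5 · 73 · 439 · 76913, so the number of primitive elements is φ(591559418640) = 155231797248.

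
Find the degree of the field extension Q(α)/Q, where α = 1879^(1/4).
[Q(α):Q] = 4

α is a root of x^4 - 1879. By Eisenstein's criterion at the prime p = 1879 (which divides the constant term 1879 but p^2 = 3530641 does not, since 1879 is squarefree), x^4 - 1879 is irreducible over Q. Hence [Q(α):Q] = 4.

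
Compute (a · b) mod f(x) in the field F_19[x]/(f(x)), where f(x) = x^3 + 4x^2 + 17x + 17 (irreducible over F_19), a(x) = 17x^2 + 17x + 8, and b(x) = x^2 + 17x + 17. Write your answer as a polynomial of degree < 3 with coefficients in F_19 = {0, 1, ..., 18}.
a · b ≡ 10x^2 + 4x + 4 (mod f(x))

Multiply in F_19[x]: a(x)·b(x) = (17x^2 + 17x + 8)·(x^2 + 17x + 17) = 17x^4 + 2x^3 + 16x^2 + 7x + 3. This has degree ≥ 3, so divide by f(x) over F_19: 17x^4 + 2x^3 + 16x^2 + 7x + 3 = (17x + 10)·(x^3 + 4x^2 + 17x + 17) + (10x^2 + 4x + 4). Hence a·b ≡ 10x^2 + 4x + 4 (mod f). (F_19[x]/(f) is a field with 19^3 = 6859 elements since f is irreducible of degree 3.)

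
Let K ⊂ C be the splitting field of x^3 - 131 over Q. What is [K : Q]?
[K : Q] = 6

The roots of x^3 - 131 are ∛131, ω∛131, ω^2∛131 where ω = e^(2πi/3) is a primitive cube root of unity, so K = Q(∛131, ω). Now [Q(∛131):Q] = 3 (since 131 is not a perfect cube, x^3 - 131 is irreducible) and [Q(ω):Q] = 2. Both 2 and 3 divide [K:Q], and [K:Q] ≤ 3·2 = 6, so [K:Q] = 6. (Equivalently: Q(∛131) ⊂ R but ω ∉ R, so [K : Q(∛131)] = 2.)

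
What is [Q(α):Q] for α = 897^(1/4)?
[Q(α):Q] = 4

α is a root of x^4 - 897. By Eisenstein's criterion at the prime p = 3 (which divides the constant term 897 but p^2 = 9 does not, since 897 is squarefree), x^4 - 897 is irreducible over Q. Hence [Q(α):Q] = 4.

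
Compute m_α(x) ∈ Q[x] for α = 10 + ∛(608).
m_α(x) = x^3 - 30x^2 + 300x - 1608

Set β = α - 10 = ∛(608), so β^3 = 608. Then (α - 10)^3 - 608 = 0, i.e. α is a root of g(x) = (x - 10)^3 - 608 = x^3 - 30x^2 + 300x - 1608. Since g(x) = h(x - 10) where h(x) = x^3 - 608, and h is irreducible over Q (because 608 is not a perfect cube, so h has no rational root, and a monic cubic with no rational root is irreducible), g is also irreducible (irreducibility is preserved under the substitution x → x - 10). Hence m_α(x) = x^3 - 30x^2 + 300x - 1608.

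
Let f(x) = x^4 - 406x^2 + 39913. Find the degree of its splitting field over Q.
[K : Q] = 4

Solving the quadratic in x^2: x^2 = (406 ± √(406^2 - 4·39913))/2 = (406 ± √5184)/2 = (406 ± 72)/2, giving x^2 = 239 or x^2 = 167. So f(x) = (x^2 - 239)(x^2 - 167) and the roots of f are ±√239, ±√167. Hence the splitting field is K = Q(√239, √167). Since 239 and 167 are distinct squarefree integers > 1, their product 39913 is not a perfect square, so √167 ∉ Q(√239). By the tower law [K:Q] = [Q(√239,√167):Q(√239)] · [Q(√239):Q] = 2 · 2 = 4.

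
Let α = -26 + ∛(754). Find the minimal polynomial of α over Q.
m_α(x) = x^3 + 78x^2 + 2028x + 16822

Set β = α + 26 = ∛(754), so β^3 = 754. Then (α + 26)^3 - 754 = 0, i.e. α is a root of g(x) = (x + 26)^3 - 754 = x^3 + 78x^2 + 2028x + 16822. Since g(x) = h(x + 26) where h(x) = x^3 - 754, and h is irreducible over Q (because 754 is not a perfect cube, so h has no rational root, and a monic cubic with no rational root is irreducible), g is also irreducible (irreducibility is preserved under the substitution x → x + 26). Hence m_α(x) = x^3 + 78x^2 + 2028x + 16822.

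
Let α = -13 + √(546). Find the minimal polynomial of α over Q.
m_α(x) = x^2 + 26x - 377

From α + 13 = √(546), squaring gives (α + 13)^2 = 546, i.e. α^2 + 26α + 169 = 546, so α^2 + 26α - 377 = 0. The discriminant of x^2 + 26x - 377 is (26)^2 - 4·(-377) = 676 + 1508 = 2184, and 4·(546) is not a perfect square in Q since 546 is squarefree and ≠ 1. Hence x^2 + 26x - 377 is irreducible over Q and is the minimal polynomial of α.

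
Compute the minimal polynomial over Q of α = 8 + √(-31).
m_α(x) = x^2 - 16x + 95

From α - 8 = √(-31), squaring gives (α - 8)^2 = -31, i.e. α^2 - 16α + 64 = -31, so α^2 - 16α + 95 = 0. The discriminant of x^2 - 16x + 95 is (-16)^2 - 4·(95) = 256 - 380 = -124, and 4·(-31) is not a perfect square in Q since -31 is squarefree and ≠ 1. Hence x^2 - 16x + 95 is irreducible over Q and is the minimal polynomial of α.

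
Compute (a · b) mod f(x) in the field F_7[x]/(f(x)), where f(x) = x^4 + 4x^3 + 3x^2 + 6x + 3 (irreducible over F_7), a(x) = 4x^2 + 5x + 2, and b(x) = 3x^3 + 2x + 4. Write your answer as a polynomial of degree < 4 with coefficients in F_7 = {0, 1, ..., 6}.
a · b ≡ 5x^3 + 4x^2 + 4x + 2 (mod f(x))

Multiply in F_7[x]: a(x)·b(x) = (4x^2 + 5x + 2)·(3x^3 + 2x + 4) = 5x^5 + x^4 + 5x^2 + 3x + 1. This has degree ≥ 4, so divide by f(x) over F_7: 5x^5 + x^4 + 5x^2 + 3x + 1 = (5x + 2)·(x^4 + 4x^3 + 3x^2 + 6x + 3) + (5x^3 + 4x^2 + 4x + 2). Hence a·b ≡ 5x^3 + 4x^2 + 4x + 2 (mod f). (F_7[x]/(f) is a field with 7^4 = 2401 elements since f is irreducible of degree 4.)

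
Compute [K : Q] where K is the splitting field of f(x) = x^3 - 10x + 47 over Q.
[K : Q] = 6

By the rational root test, any rational root of the monic integer polynomial f(x) = x^3 - 10x + 47 must be an integer dividing the constant term 47, i.e. one of ±{1, 47}. Evaluating: f(1) = 38, f(-1) = 56, f(47) = 103400, f(-47) = -103306; none is 0, so f has no rational root and is therefore irreducible over Q (a cubic with no linear factor over a field is irreducible). For an irreducible cubic, the Galois group is A_3 or S_3 according as the discriminant disc(f) = -4a^3 - 27b^2 = -4·(-10)^3 - 27·(47)^2 = -55643 is or is not a square in Q. Here disc(f) = -55643 is not a perfect square in Q, so the Galois group of f over Q is not contained in A_3 and must be all of S_3. The splitting field has degree |S_3| = 6 over Q, so [K : Q] = 6.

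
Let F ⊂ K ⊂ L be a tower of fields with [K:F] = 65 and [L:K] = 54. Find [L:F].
[L:F] = 3510

The tower law says that for any tower of field extensions F ⊂ K ⊂ L with finite degrees, [L:F] = [L:K] · [K:F]. Here this gives [L:F] = 54 · 65 = 3510.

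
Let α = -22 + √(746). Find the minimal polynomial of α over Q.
m_α(x) = x^2 + 44x - 262

From α + 22 = √(746), squaring gives (α + 22)^2 = 746, i.e. α^2 + 44α + 484 = 746, so α^2 + 44α - 262 = 0. The discriminant of x^2 + 44x - 262 is (44)^2 - 4·(-262) = 1936 + 1048 = 2984, and 4·(746) is not a perfect square in Q since 746 is squarefree and ≠ 1. Hence x^2 + 44x - 262 is irreducible over Q and is the minimal polynomial of α.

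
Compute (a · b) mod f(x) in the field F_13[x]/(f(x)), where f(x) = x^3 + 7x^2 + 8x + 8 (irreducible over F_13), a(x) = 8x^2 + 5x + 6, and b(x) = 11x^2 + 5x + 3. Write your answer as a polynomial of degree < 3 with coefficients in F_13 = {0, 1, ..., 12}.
a · b ≡ 3x^2 + 12x (mod f(x))

Multiply in F_13[x]: a(x)·b(x) = (8x^2 + 5x + 6)·(11x^2 + 5x + 3) = 10x^4 + 4x^3 + 11x^2 + 6x + 5. This has degree ≥ 3, so divide by f(x) over F_13: 10x^4 + 4x^3 + 11x^2 + 6x + 5 = (10x + 12)·(x^3 + 7x^2 + 8x + 8) + (3x^2 + 12x). Hence a·b ≡ 3x^2 + 12x (mod f). (F_13[x]/(f) is a field with 13^3 = 2197 elements since f is irreducible of degree 3.)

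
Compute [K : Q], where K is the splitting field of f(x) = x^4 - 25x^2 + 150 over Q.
[K : Q] = 4

Solving the quadratic in x^2: x^2 = (25 ± √(25^2 - 4·150))/2 = (25 ± √25)/2 = (25 ± 5)/2, giving x^2 = 10 or x^2 = 15. So f(x) = (x^2 - 10)(x^2 - 15) and the roots of f are ±√10, ±√15. Hence the splitting field is K = Q(√10, √15). Since 10 and 15 are distinct squarefree integers > 1, their product 150 is not a perfect square, so √15 ∉ Q(√10). By the tower law [K:Q] = [Q(√10,√15):Q(√10)] · [Q(√10):Q] = 2 · 2 = 4.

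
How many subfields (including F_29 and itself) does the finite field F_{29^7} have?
F_{29^7} has 2 subfields

The subfields of F_{p^n} are exactly the fields F_{p^d} for d | n (each is the fixed field of the unique index-d subgroup of Gal(F_{p^n}/F_p) ≅ Z/nZ). The divisors of n = 7 are {1, 7}, giving 2 subfields: F_{29^1}, F_{29^7}.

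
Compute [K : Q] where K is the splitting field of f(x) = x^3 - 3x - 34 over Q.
[K : Q] = 6

By the rational root test, any rational root of the monic integer polynomial f(x) = x^3 - 3x - 34 must be an integer dividing the constant term -34, i.e. one of ±{1, 2, 17, 34}. Evaluating: f(1) = -36, f(-1) = -32, f(2) = -32, f(-2) = -36, f(17) = 4828, f(-17) = -4896, f(34) = 39168, f(-34) = -39236; none is 0, so f has no rational root and is therefore irreducible over Q (a cubic with no linear factor over a field is irreducible). For an irreducible cubic, the Galois group is A_3 or S_3 according as the discriminant disc(f) = -4a^3 - 27b^2 = -4·(-3)^3 - 27·(-34)^2 = -31104 is or is not a square in Q. Here disc(f) = -31104 is not a perfect square in Q, so the Galois group of f over Q is not contained in A_3 and must be all of S_3. The splitting field has degree |S_3| = 6 over Q, so [K : Q] = 6.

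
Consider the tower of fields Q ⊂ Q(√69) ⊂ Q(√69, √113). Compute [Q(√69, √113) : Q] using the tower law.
[Q(√69, √113) : Q] = 4

[Q(√69):Q] = 2 (min poly x^2 - 69, irreducible since 69 is squarefree > 1). For the top step, suppose √113 ∈ Q(√69), say √113 = c + d√69 with c, d ∈ Q. Squaring: 113 = c^2 + 69d^2 + 2cd√69. Since √69 ∉ Q this forces 2cd = 0. If d = 0 then √113 = c ∈ Q, contradicting 113 squarefree > 1. If c = 0 then 113 = 69d^2, so 69·113 = (69d)^2 is a perfect square in Q — but 69·113 = 7797 is not a perfect square (since 69 and 113 are distinct squarefree integers). Contradiction. Hence √113 ∉ Q(√69), so x^2 - 113 stays irreducible over Q(√69) and [Q(√69, √113) : Q(√69)] = 2. By the tower law, [Q(√69, √113) : Q] = 2 · 2 = 4.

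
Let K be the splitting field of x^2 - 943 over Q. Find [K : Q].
[K : Q] = 2

f(x) = x^2 - 943 factors as (x - √943)(x + √943). The splitting field is K = Q(√943). Since 943 is squarefree and > 1, it is not a perfect square, so x^2 - 943 is irreducible over Q and [Q(√943) : Q] = 2. Hence [K : Q] = 2.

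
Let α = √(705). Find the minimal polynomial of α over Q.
m_α(x) = x^2 - 705

α satisfies α^2 - 705 = 0, so x^2 - 705 annihilates α. Since d = 705 is squarefree and ≠ 1, it is not a perfect square in Q, so x^2 - 705 has no rational root and is therefore irreducible over Q (a degree-2 polynomial over a field is irreducible iff it has no root). Hence m_α(x) = x^2 - 705.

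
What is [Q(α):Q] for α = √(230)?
[Q(α):Q] = 2

[Q(α):Q] equals the degree of the minimal polynomial of α. Here α^2 = 230 and x^2 - 230 is irreducible (d = 230 is squarefree, ≠ 1, hence not a square), so deg(m_α) = 2. Thus [Q(α):Q] = 2.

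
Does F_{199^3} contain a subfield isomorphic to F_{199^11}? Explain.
No: F_{199^11} is not a subfield of F_{199^3}

F_{p^m} embeds in F_{p^n} iff m | n. Here 11 ∤ 3 (since 3 = 0·11 + 3 with remainder 3 ≠ 0), so F_{199^11} is not a subfield of F_{199^3}. Equivalently: if it were, the tower law would give 11 = [F_{199^11}:F_199] dividing [F_{199^3}:F_199] = 3, contradiction.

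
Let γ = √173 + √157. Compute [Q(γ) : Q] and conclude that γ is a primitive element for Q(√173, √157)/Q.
[Q(γ) : Q] = 4 (equivalently, Q(γ) = Q(√173, √157))

Obviously Q(γ) ⊆ Q(√173, √157), and [Q(√173, √157):Q] = 4 (since 173, 157 are distinct squarefree integers > 1 with 27161 not a perfect square). To show equality we compute the minimal polynomial of γ. From γ = √173 + √157: γ^2 = 173 + 2√(27161) + 157 = 330 + 2√(27161), so γ^2 - 330 = 2√(27161); squaring, (γ^2 - 330)^2 = 4·27161, i.e. γ^4 - 660γ^2 + 108900 - 108644 = 0, i.e. γ^4 - 660γ^2 + 256 = 0. So γ is a root of x^4 - 660x^2 + 256. This polynomial is irreducible over Q: it has no rational root (each ±√173 ± √157 is irrational), and any factorization into two quadratics over Q would force √(27161) ∈ Q (pairing opposite roots) or √173, √157 ∈ Q (other pairings), all impossible. Hence [Q(γ):Q] = 4 = [Q(√173, √157):Q], so Q(γ) = Q(√173, √157).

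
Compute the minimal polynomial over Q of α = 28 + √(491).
m_α(x) = x^2 - 56x + 293

From α - 28 = √(491), squaring gives (α - 28)^2 = 491, i.e. α^2 - 56α + 784 = 491, so α^2 - 56α + 293 = 0. The discriminant of x^2 - 56x + 293 is (-56)^2 - 4·(293) = 3136 - 1172 = 1964, and 4·(491) is not a perfect square in Q since 491 is squarefree and ≠ 1. Hence x^2 - 56x + 293 is irreducible over Q and is the minimal polynomial of α.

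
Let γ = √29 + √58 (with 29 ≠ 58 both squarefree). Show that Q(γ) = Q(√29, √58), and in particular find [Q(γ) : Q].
[Q(γ) : Q] = 4 (equivalently, Q(γ) = Q(√29, √58))

Obviously Q(γ) ⊆ Q(√29, √58), and [Q(√29, √58):Q] = 4 (since 29, 58 are distinct squarefree integers > 1 with 1682 not a perfect square). To show equality we compute the minimal polynomial of γ. From γ = √29 + √58: γ^2 = 29 + 2√(1682) + 58 = 87 + 2√(1682), so γ^2 - 87 = 2√(1682); squaring, (γ^2 - 87)^2 = 4·1682, i.e. γ^4 - 174γ^2 + 7569 - 6728 = 0, i.e. γ^4 - 174γ^2 + 841 = 0. So γ is a root of x^4 - 174x^2 + 841. This polynomial is irreducible over Q: it has no rational root (each ±√29 ± √58 is irrational), and any factorization into two quadratics over Q would force √(1682) ∈ Q (pairing opposite roots) or √29, √58 ∈ Q (other pairings), all impossible. Hence [Q(γ):Q] = 4 = [Q(√29, √58):Q], so Q(γ) = Q(√29, √58).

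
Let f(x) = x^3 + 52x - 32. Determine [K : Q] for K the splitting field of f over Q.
[K : Q] = 6

By the rational root test, any rational root of the monic integer polynomial f(x) = x^3 + 52x - 32 must be an integer dividing the constant term -32, i.e. one of ±{1, 2, 4, 8, 16, 32}. Evaluating: f(1) = 21, f(-1) = -85, f(2) = 80, f(-2) = -144, f(4) = 240, f(-4) = -304, f(8) = 896, f(-8) = -960, f(16) = 4896, f(-16) = -4960, f(32) = 34400, f(-32) = -34464; none is 0, so f has no rational root and is therefore irreducible over Q (a cubic with no linear factor over a field is irreducible). For an irreducible cubic, the Galois group is A_3 or S_3 according as the discriminant disc(f) = -4a^3 - 27b^2 = -4·(52)^3 - 27·(-32)^2 = -590080 is or is not a square in Q. Here disc(f) = -590080 is not a perfect square in Q, so the Galois group of f over Q is not contained in A_3 and must be all of S_3. The splitting field has degree |S_3| = 6 over Q, so [K : Q] = 6.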